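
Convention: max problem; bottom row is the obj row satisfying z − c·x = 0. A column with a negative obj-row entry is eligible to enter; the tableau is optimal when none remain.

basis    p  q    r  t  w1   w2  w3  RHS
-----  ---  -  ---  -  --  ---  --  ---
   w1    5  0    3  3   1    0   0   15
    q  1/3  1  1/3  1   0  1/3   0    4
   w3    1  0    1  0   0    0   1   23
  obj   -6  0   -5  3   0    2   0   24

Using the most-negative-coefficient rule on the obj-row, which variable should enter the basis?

p

Negative obj-row entries: p: -6, r: -5.
The most negative is -6 in column p, so p enters.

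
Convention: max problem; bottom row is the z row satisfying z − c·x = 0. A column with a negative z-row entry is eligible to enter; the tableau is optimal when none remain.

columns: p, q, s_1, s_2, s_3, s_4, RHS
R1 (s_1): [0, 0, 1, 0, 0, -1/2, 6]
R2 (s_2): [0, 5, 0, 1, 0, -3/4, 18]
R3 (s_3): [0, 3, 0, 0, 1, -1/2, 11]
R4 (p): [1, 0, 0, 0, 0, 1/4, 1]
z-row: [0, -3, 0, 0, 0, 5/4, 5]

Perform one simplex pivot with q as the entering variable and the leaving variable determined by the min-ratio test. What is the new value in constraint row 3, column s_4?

Ratio test on column q — row 1: entry 0 ≤ 0; row 2: 18/5 = 18/5; row 3: 11/3 = 11/3; row 4: entry 0 ≤ 0. Minimum is 18/5 at row 2 (s_2 leaves); pivot element 5.
Divide row 2 by 5; eliminate column q from the other rows.
Row 3 update in column s_4: -1/2 − 3·(-3/20) = -1/20.

-1/20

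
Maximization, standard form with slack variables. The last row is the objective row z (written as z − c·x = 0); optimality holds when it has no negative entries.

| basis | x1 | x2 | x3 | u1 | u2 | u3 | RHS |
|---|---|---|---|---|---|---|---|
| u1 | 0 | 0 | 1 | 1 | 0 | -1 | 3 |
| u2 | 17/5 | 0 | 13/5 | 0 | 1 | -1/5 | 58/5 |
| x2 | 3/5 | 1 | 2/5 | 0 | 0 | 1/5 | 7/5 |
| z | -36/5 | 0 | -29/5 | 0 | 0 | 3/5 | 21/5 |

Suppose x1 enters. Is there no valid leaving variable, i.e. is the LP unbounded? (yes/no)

no

Column x1 has positive entries in row(s) 2, 3, so the ratio test bounds it — not unbounded.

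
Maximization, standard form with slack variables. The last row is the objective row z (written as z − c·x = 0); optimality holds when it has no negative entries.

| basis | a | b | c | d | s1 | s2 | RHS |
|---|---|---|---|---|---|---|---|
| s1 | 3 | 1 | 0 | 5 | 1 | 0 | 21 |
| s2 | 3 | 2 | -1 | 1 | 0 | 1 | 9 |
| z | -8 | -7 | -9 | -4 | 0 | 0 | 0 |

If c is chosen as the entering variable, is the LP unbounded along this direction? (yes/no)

yes

Every constraint-row entry in column c is ≤ 0, so increasing c is unbounded.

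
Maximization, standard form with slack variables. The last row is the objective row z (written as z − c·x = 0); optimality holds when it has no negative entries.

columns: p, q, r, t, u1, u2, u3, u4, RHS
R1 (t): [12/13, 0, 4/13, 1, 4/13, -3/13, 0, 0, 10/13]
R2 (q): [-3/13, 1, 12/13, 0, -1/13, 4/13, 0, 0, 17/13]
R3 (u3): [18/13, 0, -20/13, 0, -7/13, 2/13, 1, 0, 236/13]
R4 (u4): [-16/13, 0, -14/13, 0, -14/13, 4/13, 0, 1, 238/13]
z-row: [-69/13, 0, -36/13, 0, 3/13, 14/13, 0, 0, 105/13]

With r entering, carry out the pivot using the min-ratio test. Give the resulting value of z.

Ratio test on column r — row 1: (10/13)/(4/13) = 5/2; row 2: (17/13)/(12/13) = 17/12; row 3: entry -20/13 ≤ 0; row 4: entry -14/13 ≤ 0. Minimum is 17/12 at row 2 (q leaves); pivot element 12/13.
Pivot on row 2; the z-row RHS becomes 105/13 − (-36/13)·(17/12) = 12.

12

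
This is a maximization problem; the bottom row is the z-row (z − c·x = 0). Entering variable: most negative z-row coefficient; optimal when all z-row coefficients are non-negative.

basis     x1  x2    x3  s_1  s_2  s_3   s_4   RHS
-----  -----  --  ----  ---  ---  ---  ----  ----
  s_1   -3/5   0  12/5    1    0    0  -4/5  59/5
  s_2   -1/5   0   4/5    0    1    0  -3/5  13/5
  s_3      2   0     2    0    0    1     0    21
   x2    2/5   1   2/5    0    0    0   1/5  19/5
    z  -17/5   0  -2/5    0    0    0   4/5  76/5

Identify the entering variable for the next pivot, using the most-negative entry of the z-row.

Negative z-row entries: x1: -17/5, x3: -2/5.
The most negative is -17/5 in column x1, so x1 enters.

x1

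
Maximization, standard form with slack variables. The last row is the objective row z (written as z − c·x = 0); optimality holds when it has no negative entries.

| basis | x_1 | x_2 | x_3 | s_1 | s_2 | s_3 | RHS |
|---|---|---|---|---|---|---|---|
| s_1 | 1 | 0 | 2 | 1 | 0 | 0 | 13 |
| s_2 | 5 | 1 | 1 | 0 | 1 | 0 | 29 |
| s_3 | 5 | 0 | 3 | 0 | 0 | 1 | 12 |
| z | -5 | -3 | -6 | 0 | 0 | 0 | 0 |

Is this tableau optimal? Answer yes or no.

no

The z-row has a negative entry -6 in column x_3, so it is not optimal.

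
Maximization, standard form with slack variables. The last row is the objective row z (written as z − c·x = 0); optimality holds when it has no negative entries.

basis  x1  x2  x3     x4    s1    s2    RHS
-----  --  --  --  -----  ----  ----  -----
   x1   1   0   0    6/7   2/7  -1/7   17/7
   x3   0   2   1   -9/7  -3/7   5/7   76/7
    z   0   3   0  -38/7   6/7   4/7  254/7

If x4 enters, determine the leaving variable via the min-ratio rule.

Column x4 entries and ratios — x1: (17/7)/(6/7) = 17/6; x3: -9/7 ≤ 0, skip.
Smallest ratio is 17/6 in the row of x1, so x1 leaves.

x1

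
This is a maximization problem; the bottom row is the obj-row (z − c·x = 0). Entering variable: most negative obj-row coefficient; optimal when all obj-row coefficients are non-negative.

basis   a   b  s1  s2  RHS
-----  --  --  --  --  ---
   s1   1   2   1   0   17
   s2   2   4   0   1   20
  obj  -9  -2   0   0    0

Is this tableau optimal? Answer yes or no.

The obj-row has a negative entry -9 in column a, so it is not optimal.

no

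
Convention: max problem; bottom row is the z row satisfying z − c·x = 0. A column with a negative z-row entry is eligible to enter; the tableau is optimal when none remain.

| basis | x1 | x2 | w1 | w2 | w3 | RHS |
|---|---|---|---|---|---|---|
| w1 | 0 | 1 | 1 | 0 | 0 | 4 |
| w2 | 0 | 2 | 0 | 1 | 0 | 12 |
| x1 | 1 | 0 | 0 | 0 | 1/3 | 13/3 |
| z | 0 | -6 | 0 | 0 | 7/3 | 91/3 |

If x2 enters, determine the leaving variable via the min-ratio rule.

w1

Column x2 entries and ratios — w1: 4/1 = 4; w2: 12/2 = 6; x1: 0 ≤ 0, skip.
Smallest ratio is 4 in the row of w1, so w1 leaves.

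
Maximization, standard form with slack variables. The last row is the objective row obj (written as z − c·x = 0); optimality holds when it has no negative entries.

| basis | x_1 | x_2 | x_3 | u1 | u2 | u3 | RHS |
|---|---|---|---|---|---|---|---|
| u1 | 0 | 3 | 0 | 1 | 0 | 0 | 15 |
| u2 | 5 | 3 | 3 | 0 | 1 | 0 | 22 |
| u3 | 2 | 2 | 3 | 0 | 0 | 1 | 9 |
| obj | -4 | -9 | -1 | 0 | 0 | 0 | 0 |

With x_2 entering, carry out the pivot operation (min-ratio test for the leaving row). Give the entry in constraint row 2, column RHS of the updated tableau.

17/2

Ratio test on column x_2 — row 1: 15/3 = 5; row 2: 22/3 = 22/3; row 3: 9/2 = 9/2. Minimum is 9/2 at row 3 (u3 leaves); pivot element 2.
Divide row 3 by 2; eliminate column x_2 from the other rows.
Row 2 update in column RHS: 22 − 3·(9/2) = 17/2.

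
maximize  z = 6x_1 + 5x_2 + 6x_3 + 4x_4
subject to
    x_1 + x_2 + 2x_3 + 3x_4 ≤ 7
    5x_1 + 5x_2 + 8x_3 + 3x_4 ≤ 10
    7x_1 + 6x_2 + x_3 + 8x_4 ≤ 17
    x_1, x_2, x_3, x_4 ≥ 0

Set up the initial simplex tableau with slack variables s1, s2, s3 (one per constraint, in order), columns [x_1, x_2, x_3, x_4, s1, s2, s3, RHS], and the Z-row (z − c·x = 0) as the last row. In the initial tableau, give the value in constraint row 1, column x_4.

Constraint 1 has coefficient 3 on x_4.

3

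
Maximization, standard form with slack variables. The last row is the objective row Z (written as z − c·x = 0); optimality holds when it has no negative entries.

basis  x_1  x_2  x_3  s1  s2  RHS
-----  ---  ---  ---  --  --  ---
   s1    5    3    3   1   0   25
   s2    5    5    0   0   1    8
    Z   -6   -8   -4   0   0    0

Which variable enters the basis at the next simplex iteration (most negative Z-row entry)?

x_2

Negative Z-row entries: x_1: -6, x_2: -8, x_3: -4.
The most negative is -8 in column x_2, so x_2 enters.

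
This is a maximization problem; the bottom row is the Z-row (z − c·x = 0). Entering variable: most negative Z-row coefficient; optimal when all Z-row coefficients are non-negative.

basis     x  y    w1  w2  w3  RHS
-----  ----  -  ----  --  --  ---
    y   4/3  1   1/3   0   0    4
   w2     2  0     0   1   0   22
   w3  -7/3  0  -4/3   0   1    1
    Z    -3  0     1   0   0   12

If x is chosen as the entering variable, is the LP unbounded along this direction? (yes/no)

no

Column x has positive entries in row(s) 1, 2, so the ratio test bounds it — not unbounded.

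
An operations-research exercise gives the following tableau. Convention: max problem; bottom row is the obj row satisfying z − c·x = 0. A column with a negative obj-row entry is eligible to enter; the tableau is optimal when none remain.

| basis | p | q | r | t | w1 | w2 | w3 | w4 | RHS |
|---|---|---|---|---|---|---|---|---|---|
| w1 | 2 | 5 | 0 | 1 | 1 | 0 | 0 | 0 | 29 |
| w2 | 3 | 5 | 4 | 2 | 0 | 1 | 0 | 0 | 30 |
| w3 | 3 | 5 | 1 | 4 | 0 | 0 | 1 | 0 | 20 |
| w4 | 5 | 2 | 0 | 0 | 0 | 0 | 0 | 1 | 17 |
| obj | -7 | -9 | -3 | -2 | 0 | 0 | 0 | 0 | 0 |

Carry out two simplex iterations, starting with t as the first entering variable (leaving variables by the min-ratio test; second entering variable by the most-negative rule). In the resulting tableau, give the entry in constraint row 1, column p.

Ratio test on column t — row 1: 29/1 = 29; row 2: 30/2 = 15; row 3: 20/4 = 5; row 4: entry 0 ≤ 0. Minimum is 5 at row 3 (w3 leaves); pivot element 4.
Divide row 3 by 4; eliminate column t from the other rows.
Second iteration: most negative obj-row entry is -13/2 in column q, so q enters.
Ratio test on column q — row 1: 24/(15/4) = 32/5; row 2: 20/(5/2) = 8; row 3: 5/(5/4) = 4; row 4: 17/2 = 17/2. Minimum is 4 at row 3 (t leaves); pivot element 5/4.
Divide row 3 by 5/4; eliminate column q from the other rows.
After both pivots, the entry at constraint row 1, column p is -1.

-1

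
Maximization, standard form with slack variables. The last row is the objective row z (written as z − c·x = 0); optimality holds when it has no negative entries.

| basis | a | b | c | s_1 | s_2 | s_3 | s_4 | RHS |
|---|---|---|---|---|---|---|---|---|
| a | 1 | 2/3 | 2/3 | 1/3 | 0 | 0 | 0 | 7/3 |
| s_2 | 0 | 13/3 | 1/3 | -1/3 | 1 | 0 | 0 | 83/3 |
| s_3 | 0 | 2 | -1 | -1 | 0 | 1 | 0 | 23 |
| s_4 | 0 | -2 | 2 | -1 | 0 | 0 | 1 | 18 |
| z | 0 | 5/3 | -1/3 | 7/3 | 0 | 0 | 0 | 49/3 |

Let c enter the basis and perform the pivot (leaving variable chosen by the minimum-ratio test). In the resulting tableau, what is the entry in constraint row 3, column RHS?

53/2

Ratio test on column c — row 1: (7/3)/(2/3) = 7/2; row 2: (83/3)/(1/3) = 83; row 3: entry -1 ≤ 0; row 4: 18/2 = 9. Minimum is 7/2 at row 1 (a leaves); pivot element 2/3.
Divide row 1 by 2/3; eliminate column c from the other rows.
Row 3 update in column RHS: 23 − (-1)·(7/2) = 53/2.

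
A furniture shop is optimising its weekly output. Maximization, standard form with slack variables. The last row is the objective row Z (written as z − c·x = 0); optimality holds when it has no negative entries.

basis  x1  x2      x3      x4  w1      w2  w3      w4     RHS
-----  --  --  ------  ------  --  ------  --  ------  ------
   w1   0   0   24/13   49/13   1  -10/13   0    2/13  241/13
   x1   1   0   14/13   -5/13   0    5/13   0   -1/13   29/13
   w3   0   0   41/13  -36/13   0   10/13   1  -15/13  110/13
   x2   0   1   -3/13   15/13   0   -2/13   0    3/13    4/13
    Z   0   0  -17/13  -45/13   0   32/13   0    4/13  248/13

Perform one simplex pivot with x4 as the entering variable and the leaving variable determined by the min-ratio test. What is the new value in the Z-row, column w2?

Ratio test on column x4 — row 1: (241/13)/(49/13) = 241/49; row 2: entry -5/13 ≤ 0; row 3: entry -36/13 ≤ 0; row 4: (4/13)/(15/13) = 4/15. Minimum is 4/15 at row 4 (x2 leaves); pivot element 15/13.
Divide row 4 by 15/13; eliminate column x4 from the other rows.
Z-row update in column w2: 32/13 − (-45/13)·(-2/15) = 2.

2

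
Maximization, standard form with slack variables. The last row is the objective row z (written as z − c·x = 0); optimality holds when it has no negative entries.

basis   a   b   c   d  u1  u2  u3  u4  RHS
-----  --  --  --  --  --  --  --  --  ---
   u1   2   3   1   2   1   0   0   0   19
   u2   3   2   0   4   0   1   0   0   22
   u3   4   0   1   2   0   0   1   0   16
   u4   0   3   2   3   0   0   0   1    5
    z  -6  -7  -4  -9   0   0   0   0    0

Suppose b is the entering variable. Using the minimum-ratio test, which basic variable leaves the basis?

u4

Column b entries and ratios — u1: 19/3 = 19/3; u2: 22/2 = 11; u3: 0 ≤ 0, skip; u4: 5/3 = 5/3.
Smallest ratio is 5/3 in the row of u4, so u4 leaves.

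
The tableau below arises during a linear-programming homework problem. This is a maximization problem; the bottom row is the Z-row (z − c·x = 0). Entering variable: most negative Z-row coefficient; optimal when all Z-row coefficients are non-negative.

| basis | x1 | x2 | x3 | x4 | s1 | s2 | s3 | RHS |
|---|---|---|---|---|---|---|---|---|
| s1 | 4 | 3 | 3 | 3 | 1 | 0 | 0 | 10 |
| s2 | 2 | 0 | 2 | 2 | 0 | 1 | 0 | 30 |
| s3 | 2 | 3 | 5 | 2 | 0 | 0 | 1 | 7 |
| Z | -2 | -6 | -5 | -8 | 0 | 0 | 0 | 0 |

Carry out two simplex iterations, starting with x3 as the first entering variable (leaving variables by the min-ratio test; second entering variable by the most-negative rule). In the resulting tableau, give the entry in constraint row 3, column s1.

Ratio test on column x3 — row 1: 10/3 = 10/3; row 2: 30/2 = 15; row 3: 7/5 = 7/5. Minimum is 7/5 at row 3 (s3 leaves); pivot element 5.
Divide row 3 by 5; eliminate column x3 from the other rows.
Second iteration: most negative Z-row entry is -6 in column x4, so x4 enters.
Ratio test on column x4 — row 1: (29/5)/(9/5) = 29/9; row 2: (136/5)/(6/5) = 68/3; row 3: (7/5)/(2/5) = 7/2. Minimum is 29/9 at row 1 (s1 leaves); pivot element 9/5.
Divide row 1 by 9/5; eliminate column x4 from the other rows.
After both pivots, the entry at constraint row 3, column s1 is -2/9.

-2/9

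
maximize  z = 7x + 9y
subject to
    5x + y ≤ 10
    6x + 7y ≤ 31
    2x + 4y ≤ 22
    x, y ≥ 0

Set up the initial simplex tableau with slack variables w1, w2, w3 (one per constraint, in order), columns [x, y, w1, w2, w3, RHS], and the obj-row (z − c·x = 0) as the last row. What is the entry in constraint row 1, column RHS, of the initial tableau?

The RHS of constraint 1 is b_1 = 10.

10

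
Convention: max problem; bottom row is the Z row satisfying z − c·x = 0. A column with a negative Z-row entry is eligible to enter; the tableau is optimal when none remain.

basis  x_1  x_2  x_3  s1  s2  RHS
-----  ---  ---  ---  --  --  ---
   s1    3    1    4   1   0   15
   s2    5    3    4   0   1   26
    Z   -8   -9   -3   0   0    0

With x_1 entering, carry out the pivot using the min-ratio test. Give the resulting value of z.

Ratio test on column x_1 — row 1: 15/3 = 5; row 2: 26/5 = 26/5. Minimum is 5 at row 1 (s1 leaves); pivot element 3.
Pivot on row 1; the Z-row RHS becomes 0 − (-8)·5 = 40.

40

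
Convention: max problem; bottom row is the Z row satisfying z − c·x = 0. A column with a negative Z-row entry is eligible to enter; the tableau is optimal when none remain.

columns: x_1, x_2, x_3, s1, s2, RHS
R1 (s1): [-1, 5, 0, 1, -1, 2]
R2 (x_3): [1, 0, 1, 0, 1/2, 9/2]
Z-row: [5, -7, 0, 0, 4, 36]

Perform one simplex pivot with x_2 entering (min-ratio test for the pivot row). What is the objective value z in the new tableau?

Ratio test on column x_2 — row 1: 2/5 = 2/5; row 2: entry 0 ≤ 0. Minimum is 2/5 at row 1 (s1 leaves); pivot element 5.
Pivot on row 1; the Z-row RHS becomes 36 − (-7)·(2/5) = 194/5.

194/5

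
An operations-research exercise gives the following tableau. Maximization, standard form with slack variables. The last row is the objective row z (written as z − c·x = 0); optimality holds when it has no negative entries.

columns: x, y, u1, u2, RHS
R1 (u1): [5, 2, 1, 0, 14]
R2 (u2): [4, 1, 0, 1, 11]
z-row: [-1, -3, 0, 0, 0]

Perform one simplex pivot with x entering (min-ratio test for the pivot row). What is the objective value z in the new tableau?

Ratio test on column x — row 1: 14/5 = 14/5; row 2: 11/4 = 11/4. Minimum is 11/4 at row 2 (u2 leaves); pivot element 4.
Pivot on row 2; the z-row RHS becomes 0 − (-1)·(11/4) = 11/4.

11/4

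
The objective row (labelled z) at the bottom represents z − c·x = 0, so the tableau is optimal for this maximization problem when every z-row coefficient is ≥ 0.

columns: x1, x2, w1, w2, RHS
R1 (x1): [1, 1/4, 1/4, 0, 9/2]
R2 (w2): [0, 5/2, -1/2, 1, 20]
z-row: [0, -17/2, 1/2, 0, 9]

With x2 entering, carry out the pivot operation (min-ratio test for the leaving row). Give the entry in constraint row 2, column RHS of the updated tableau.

Ratio test on column x2 — row 1: (9/2)/(1/4) = 18; row 2: 20/(5/2) = 8. Minimum is 8 at row 2 (w2 leaves); pivot element 5/2.
Divide row 2 by 5/2; eliminate column x2 from the other rows.
In the new row 2, the RHS entry is the old entry divided by the pivot: 20/(5/2) = 8.

8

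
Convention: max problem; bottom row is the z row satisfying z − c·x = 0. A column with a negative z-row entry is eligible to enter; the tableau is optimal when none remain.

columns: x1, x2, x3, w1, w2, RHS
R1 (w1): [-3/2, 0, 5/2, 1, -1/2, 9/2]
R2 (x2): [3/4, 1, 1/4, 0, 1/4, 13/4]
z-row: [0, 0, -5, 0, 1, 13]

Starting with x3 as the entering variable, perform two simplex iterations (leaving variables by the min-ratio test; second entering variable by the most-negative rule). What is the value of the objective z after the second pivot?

94/3

Ratio test on column x3 — row 1: (9/2)/(5/2) = 9/5; row 2: (13/4)/(1/4) = 13. Minimum is 9/5 at row 1 (w1 leaves); pivot element 5/2.
Pivot on row 1; the z-row RHS becomes 13 − (-5)·(9/5) = 22.
Next entering variable (most negative z-row entry -3): x1.
Ratio test on column x1 — row 1: entry -3/5 ≤ 0; row 2: (14/5)/(9/10) = 28/9. Minimum is 28/9 at row 2 (x2 leaves); pivot element 9/10.
After the second pivot the z-row RHS is 22 − (-3)·(28/9) = 94/3.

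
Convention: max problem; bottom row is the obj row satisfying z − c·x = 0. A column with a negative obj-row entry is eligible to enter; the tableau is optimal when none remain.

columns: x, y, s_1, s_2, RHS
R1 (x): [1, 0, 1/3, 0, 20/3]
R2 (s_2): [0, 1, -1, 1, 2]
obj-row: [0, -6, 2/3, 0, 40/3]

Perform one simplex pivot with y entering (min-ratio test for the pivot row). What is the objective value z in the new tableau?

Ratio test on column y — row 1: entry 0 ≤ 0; row 2: 2/1 = 2. Minimum is 2 at row 2 (s_2 leaves); pivot element 1.
Pivot on row 2; the obj-row RHS becomes 40/3 − (-6)·2 = 76/3.

76/3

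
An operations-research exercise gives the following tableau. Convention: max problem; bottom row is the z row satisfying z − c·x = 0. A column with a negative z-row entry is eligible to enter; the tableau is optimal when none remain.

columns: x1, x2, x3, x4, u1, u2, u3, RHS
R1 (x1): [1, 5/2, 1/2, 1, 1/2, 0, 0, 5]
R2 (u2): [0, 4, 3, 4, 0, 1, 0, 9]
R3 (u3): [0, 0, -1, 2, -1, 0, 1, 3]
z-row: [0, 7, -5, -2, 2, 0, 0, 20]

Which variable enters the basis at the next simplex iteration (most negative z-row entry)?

Negative z-row entries: x3: -5, x4: -2.
The most negative is -5 in column x3, so x3 enters.

x3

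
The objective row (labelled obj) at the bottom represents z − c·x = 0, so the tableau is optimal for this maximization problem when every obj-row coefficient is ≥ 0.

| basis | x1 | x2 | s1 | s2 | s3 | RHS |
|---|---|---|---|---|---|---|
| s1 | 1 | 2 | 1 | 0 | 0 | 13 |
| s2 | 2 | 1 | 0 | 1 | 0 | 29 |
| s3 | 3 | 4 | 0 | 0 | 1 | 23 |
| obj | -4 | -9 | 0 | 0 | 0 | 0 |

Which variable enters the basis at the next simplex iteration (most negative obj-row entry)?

x2

Negative obj-row entries: x1: -4, x2: -9.
The most negative is -9 in column x2, so x2 enters.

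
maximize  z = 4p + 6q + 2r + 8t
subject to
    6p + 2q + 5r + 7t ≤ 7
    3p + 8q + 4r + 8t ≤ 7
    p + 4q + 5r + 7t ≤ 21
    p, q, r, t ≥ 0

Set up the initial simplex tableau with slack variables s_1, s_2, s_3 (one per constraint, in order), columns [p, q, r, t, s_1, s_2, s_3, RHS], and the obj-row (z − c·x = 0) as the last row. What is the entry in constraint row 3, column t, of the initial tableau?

7

Constraint 3 has coefficient 7 on t.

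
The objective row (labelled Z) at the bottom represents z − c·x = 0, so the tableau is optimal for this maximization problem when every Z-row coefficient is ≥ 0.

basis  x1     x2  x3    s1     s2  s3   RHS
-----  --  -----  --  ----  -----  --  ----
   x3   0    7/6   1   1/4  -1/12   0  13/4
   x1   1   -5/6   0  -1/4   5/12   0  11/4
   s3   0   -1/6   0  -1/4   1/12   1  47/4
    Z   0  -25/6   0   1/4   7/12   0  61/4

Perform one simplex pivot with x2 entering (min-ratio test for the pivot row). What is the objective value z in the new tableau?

188/7

Ratio test on column x2 — row 1: (13/4)/(7/6) = 39/14; row 2: entry -5/6 ≤ 0; row 3: entry -1/6 ≤ 0. Minimum is 39/14 at row 1 (x3 leaves); pivot element 7/6.
Pivot on row 1; the Z-row RHS becomes 61/4 − (-25/6)·(39/14) = 188/7.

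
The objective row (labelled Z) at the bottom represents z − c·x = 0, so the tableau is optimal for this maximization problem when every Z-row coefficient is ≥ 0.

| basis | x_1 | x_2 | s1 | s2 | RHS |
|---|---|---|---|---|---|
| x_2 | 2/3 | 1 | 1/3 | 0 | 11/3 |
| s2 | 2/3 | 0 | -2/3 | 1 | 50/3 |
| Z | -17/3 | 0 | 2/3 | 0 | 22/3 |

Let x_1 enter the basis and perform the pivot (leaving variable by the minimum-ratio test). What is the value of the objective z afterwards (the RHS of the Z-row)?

Ratio test on column x_1 — row 1: (11/3)/(2/3) = 11/2; row 2: (50/3)/(2/3) = 25. Minimum is 11/2 at row 1 (x_2 leaves); pivot element 2/3.
Pivot on row 1; the Z-row RHS becomes 22/3 − (-17/3)·(11/2) = 77/2.

77/2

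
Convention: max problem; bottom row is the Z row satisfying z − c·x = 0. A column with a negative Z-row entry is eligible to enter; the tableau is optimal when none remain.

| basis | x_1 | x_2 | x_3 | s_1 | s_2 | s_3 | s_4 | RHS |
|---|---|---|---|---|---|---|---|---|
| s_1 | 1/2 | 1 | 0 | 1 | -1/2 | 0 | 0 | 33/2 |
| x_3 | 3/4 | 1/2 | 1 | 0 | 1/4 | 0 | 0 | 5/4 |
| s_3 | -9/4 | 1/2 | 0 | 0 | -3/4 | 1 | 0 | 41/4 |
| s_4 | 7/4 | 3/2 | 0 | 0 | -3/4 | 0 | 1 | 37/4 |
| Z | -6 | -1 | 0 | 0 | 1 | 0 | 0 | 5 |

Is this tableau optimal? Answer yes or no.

The Z-row has a negative entry -6 in column x_1, so it is not optimal.

no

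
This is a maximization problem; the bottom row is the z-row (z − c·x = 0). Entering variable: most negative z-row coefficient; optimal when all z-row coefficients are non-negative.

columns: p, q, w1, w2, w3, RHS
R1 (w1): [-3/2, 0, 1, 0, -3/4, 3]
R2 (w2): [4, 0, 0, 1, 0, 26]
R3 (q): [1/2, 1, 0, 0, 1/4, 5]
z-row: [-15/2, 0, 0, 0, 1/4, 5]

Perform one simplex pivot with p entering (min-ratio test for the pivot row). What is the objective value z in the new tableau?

Ratio test on column p — row 1: entry -3/2 ≤ 0; row 2: 26/4 = 13/2; row 3: 5/(1/2) = 10. Minimum is 13/2 at row 2 (w2 leaves); pivot element 4.
Pivot on row 2; the z-row RHS becomes 5 − (-15/2)·(13/2) = 215/4.

215/4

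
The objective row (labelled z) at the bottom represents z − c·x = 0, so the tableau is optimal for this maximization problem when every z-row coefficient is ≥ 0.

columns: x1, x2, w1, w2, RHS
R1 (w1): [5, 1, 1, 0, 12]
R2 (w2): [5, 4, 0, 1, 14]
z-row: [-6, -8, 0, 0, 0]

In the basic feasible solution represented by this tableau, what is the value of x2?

0

x2 is not in the basis, so in the current basic feasible solution x2 = 0.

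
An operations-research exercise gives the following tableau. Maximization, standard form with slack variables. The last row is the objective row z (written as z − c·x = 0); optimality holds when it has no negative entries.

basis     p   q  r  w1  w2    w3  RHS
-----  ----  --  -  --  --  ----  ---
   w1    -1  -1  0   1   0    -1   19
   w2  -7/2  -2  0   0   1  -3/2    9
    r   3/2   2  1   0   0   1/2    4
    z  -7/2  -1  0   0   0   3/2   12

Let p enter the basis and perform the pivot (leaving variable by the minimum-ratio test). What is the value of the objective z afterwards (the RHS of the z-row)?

64/3

Ratio test on column p — row 1: entry -1 ≤ 0; row 2: entry -7/2 ≤ 0; row 3: 4/(3/2) = 8/3. Minimum is 8/3 at row 3 (r leaves); pivot element 3/2.
Pivot on row 3; the z-row RHS becomes 12 − (-7/2)·(8/3) = 64/3.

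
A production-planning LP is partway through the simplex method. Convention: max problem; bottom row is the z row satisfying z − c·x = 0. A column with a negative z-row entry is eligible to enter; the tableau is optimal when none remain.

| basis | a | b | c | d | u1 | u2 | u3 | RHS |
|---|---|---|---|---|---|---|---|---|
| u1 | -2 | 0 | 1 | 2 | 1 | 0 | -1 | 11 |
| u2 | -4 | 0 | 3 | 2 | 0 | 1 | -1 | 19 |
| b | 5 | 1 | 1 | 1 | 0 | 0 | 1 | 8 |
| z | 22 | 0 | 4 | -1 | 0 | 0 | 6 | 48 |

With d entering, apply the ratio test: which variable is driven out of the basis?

u1

Column d entries and ratios — u1: 11/2 = 11/2; u2: 19/2 = 19/2; b: 8/1 = 8.
Smallest ratio is 11/2 in the row of u1, so u1 leaves.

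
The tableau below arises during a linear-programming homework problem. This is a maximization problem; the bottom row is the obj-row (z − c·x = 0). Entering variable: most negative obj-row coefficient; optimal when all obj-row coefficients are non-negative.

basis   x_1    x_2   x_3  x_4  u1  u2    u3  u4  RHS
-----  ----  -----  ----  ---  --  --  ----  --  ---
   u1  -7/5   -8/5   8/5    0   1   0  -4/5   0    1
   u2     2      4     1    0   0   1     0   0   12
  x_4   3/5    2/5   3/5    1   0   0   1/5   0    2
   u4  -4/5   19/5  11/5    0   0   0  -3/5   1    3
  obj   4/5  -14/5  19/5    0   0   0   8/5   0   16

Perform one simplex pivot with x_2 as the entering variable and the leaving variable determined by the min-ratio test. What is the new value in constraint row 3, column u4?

Ratio test on column x_2 — row 1: entry -8/5 ≤ 0; row 2: 12/4 = 3; row 3: 2/(2/5) = 5; row 4: 3/(19/5) = 15/19. Minimum is 15/19 at row 4 (u4 leaves); pivot element 19/5.
Divide row 4 by 19/5; eliminate column x_2 from the other rows.
Row 3 update in column u4: 0 − (2/5)·(5/19) = -2/19.

-2/19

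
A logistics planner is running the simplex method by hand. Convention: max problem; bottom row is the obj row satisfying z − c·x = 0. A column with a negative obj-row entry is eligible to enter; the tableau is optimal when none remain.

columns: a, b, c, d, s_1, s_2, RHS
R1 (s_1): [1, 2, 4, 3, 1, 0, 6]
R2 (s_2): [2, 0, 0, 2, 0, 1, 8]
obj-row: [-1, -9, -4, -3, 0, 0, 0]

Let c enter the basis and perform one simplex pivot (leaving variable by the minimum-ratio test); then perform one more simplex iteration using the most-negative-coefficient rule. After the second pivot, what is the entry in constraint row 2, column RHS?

Ratio test on column c — row 1: 6/4 = 3/2; row 2: entry 0 ≤ 0. Minimum is 3/2 at row 1 (s_1 leaves); pivot element 4.
Divide row 1 by 4; eliminate column c from the other rows.
Second iteration: most negative obj-row entry is -7 in column b, so b enters.
Ratio test on column b — row 1: (3/2)/(1/2) = 3; row 2: entry 0 ≤ 0. Minimum is 3 at row 1 (c leaves); pivot element 1/2.
Divide row 1 by 1/2; eliminate column b from the other rows.
After both pivots, the entry at constraint row 2, column RHS is 8.

8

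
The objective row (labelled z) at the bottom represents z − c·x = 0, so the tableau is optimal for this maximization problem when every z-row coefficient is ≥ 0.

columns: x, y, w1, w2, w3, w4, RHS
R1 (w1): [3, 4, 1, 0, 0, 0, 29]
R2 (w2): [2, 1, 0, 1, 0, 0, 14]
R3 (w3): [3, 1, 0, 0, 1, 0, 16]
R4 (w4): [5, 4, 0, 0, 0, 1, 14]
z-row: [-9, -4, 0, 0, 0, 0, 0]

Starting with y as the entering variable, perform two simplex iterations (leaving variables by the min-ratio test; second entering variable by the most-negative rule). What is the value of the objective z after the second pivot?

126/5

Ratio test on column y — row 1: 29/4 = 29/4; row 2: 14/1 = 14; row 3: 16/1 = 16; row 4: 14/4 = 7/2. Minimum is 7/2 at row 4 (w4 leaves); pivot element 4.
Pivot on row 4; the z-row RHS becomes 0 − (-4)·(7/2) = 14.
Next entering variable (most negative z-row entry -4): x.
Ratio test on column x — row 1: entry -2 ≤ 0; row 2: (21/2)/(3/4) = 14; row 3: (25/2)/(7/4) = 50/7; row 4: (7/2)/(5/4) = 14/5. Minimum is 14/5 at row 4 (y leaves); pivot element 5/4.
After the second pivot the z-row RHS is 14 − (-4)·(14/5) = 126/5.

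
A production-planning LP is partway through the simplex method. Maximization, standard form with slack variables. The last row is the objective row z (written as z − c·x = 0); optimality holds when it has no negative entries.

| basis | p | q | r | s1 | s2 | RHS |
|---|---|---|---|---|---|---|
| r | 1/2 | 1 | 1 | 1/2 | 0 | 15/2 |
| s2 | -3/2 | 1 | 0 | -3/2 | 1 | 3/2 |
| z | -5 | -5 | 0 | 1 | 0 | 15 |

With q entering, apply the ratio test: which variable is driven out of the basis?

s2

Column q entries and ratios — r: (15/2)/1 = 15/2; s2: (3/2)/1 = 3/2.
Smallest ratio is 3/2 in the row of s2, so s2 leaves.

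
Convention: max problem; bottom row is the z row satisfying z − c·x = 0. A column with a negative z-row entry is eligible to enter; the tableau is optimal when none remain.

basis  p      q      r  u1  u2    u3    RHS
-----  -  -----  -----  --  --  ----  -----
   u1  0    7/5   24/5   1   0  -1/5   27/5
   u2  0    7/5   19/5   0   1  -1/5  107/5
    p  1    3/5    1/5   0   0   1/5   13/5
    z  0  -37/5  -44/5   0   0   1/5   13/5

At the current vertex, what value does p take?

13/5

p is basic (row 3); its value is the RHS of that row, 13/5.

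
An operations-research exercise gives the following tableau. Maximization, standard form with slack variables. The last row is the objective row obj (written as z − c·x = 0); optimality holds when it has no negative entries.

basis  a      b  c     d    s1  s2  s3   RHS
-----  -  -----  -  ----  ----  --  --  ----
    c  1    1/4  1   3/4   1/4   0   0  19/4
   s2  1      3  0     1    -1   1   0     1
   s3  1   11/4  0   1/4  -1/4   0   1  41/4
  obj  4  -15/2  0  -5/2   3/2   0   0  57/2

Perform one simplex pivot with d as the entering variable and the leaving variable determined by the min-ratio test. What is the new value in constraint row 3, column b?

2

Ratio test on column d — row 1: (19/4)/(3/4) = 19/3; row 2: 1/1 = 1; row 3: (41/4)/(1/4) = 41. Minimum is 1 at row 2 (s2 leaves); pivot element 1.
Divide row 2 by 1; eliminate column d from the other rows.
Row 3 update in column b: 11/4 − (1/4)·3 = 2.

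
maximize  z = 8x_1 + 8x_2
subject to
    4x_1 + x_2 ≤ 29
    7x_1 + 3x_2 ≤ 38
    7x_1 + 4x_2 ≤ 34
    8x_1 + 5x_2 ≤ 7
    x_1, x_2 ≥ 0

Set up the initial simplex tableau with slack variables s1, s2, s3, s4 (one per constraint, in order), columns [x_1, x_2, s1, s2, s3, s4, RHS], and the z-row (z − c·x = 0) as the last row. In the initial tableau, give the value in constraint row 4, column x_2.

Constraint 4 has coefficient 5 on x_2.

5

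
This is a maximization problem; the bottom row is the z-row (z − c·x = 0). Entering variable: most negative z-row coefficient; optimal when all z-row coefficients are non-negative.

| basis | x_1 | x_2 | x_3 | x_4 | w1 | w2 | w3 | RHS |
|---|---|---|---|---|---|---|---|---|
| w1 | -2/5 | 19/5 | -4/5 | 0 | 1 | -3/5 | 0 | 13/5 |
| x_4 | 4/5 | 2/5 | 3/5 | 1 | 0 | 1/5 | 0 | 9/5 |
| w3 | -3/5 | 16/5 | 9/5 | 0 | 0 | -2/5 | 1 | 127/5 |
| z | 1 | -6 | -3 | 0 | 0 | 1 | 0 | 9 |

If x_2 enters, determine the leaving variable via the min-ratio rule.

w1

Column x_2 entries and ratios — w1: (13/5)/(19/5) = 13/19; x_4: (9/5)/(2/5) = 9/2; w3: (127/5)/(16/5) = 127/16.
Smallest ratio is 13/19 in the row of w1, so w1 leaves.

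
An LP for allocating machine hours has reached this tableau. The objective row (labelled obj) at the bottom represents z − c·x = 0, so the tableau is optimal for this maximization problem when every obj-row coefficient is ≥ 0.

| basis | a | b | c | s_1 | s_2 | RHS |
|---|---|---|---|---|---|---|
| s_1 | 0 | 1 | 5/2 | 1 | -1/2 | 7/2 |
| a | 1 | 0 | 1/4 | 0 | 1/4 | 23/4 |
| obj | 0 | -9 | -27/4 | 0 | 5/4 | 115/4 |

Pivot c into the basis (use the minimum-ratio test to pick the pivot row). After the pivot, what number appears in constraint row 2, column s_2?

Ratio test on column c — row 1: (7/2)/(5/2) = 7/5; row 2: (23/4)/(1/4) = 23. Minimum is 7/5 at row 1 (s_1 leaves); pivot element 5/2.
Divide row 1 by 5/2; eliminate column c from the other rows.
Row 2 update in column s_2: 1/4 − (1/4)·(-1/5) = 3/10.

3/10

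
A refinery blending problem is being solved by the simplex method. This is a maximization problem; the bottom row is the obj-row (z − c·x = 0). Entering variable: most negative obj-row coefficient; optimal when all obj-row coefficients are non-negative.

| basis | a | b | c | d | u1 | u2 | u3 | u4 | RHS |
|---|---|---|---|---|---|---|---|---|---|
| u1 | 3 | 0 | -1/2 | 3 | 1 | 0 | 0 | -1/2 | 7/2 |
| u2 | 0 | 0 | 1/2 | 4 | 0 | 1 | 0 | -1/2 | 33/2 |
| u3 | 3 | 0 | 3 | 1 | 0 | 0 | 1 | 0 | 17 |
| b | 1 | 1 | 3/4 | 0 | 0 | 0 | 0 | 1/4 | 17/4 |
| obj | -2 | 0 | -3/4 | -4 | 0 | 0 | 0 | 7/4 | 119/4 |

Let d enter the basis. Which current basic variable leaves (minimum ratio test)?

Column d entries and ratios — u1: (7/2)/3 = 7/6; u2: (33/2)/4 = 33/8; u3: 17/1 = 17; b: 0 ≤ 0, skip.
Smallest ratio is 7/6 in the row of u1, so u1 leaves.

u1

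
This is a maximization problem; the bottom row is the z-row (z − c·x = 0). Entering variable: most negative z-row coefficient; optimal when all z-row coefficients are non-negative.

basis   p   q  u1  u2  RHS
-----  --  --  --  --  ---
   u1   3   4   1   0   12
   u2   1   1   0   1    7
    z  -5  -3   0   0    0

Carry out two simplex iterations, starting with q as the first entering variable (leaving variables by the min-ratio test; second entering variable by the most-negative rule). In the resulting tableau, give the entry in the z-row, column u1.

5/3

Ratio test on column q — row 1: 12/4 = 3; row 2: 7/1 = 7. Minimum is 3 at row 1 (u1 leaves); pivot element 4.
Divide row 1 by 4; eliminate column q from the other rows.
Second iteration: most negative z-row entry is -11/4 in column p, so p enters.
Ratio test on column p — row 1: 3/(3/4) = 4; row 2: 4/(1/4) = 16. Minimum is 4 at row 1 (q leaves); pivot element 3/4.
Divide row 1 by 3/4; eliminate column p from the other rows.
After both pivots, the entry at the z-row, column u1 is 5/3.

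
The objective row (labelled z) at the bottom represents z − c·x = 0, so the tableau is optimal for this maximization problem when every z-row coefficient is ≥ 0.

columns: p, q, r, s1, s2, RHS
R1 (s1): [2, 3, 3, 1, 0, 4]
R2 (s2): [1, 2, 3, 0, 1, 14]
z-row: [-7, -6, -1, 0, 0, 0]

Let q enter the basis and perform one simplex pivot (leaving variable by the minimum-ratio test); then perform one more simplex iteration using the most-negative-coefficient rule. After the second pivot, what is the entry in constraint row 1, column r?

3/2

Ratio test on column q — row 1: 4/3 = 4/3; row 2: 14/2 = 7. Minimum is 4/3 at row 1 (s1 leaves); pivot element 3.
Divide row 1 by 3; eliminate column q from the other rows.
Second iteration: most negative z-row entry is -3 in column p, so p enters.
Ratio test on column p — row 1: (4/3)/(2/3) = 2; row 2: entry -1/3 ≤ 0. Minimum is 2 at row 1 (q leaves); pivot element 2/3.
Divide row 1 by 2/3; eliminate column p from the other rows.
After both pivots, the entry at constraint row 1, column r is 3/2.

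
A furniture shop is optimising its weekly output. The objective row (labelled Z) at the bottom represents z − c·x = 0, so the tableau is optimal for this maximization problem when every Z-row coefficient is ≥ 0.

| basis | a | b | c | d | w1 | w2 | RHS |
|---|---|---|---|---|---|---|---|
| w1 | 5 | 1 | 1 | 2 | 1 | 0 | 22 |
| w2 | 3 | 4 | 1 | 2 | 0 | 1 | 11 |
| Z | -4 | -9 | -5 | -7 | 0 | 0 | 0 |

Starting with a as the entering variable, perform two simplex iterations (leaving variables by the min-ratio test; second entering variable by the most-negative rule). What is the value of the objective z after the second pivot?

Ratio test on column a — row 1: 22/5 = 22/5; row 2: 11/3 = 11/3. Minimum is 11/3 at row 2 (w2 leaves); pivot element 3.
Pivot on row 2; the Z-row RHS becomes 0 − (-4)·(11/3) = 44/3.
Next entering variable (most negative Z-row entry -13/3): d.
Ratio test on column d — row 1: entry -4/3 ≤ 0; row 2: (11/3)/(2/3) = 11/2. Minimum is 11/2 at row 2 (a leaves); pivot element 2/3.
After the second pivot the Z-row RHS is 44/3 − (-13/3)·(11/2) = 77/2.

77/2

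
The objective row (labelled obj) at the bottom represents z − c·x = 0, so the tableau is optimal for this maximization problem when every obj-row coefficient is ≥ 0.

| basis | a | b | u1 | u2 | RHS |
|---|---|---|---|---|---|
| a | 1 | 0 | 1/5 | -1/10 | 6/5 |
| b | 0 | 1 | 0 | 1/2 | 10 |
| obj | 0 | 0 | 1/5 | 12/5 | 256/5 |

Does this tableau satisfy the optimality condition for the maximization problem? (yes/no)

Every obj-row coefficient is ≥ 0, so the tableau is optimal.

yes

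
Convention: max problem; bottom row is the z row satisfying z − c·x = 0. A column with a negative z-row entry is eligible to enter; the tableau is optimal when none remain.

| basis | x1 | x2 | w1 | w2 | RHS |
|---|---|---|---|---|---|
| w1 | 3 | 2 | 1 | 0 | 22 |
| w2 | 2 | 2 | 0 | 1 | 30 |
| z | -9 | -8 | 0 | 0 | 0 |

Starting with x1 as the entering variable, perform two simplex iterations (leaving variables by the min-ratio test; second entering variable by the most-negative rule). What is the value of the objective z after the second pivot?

88

Ratio test on column x1 — row 1: 22/3 = 22/3; row 2: 30/2 = 15. Minimum is 22/3 at row 1 (w1 leaves); pivot element 3.
Pivot on row 1; the z-row RHS becomes 0 − (-9)·(22/3) = 66.
Next entering variable (most negative z-row entry -2): x2.
Ratio test on column x2 — row 1: (22/3)/(2/3) = 11; row 2: (46/3)/(2/3) = 23. Minimum is 11 at row 1 (x1 leaves); pivot element 2/3.
After the second pivot the z-row RHS is 66 − (-2)·11 = 88.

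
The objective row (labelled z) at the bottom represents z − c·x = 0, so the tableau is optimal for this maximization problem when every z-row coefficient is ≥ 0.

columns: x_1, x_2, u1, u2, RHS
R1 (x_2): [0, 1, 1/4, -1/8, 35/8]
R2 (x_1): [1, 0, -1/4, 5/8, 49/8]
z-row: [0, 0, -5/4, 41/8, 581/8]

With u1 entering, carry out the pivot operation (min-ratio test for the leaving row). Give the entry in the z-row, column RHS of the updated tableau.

Ratio test on column u1 — row 1: (35/8)/(1/4) = 35/2; row 2: entry -1/4 ≤ 0. Minimum is 35/2 at row 1 (x_2 leaves); pivot element 1/4.
Divide row 1 by 1/4; eliminate column u1 from the other rows.
z-row update in column RHS: 581/8 − (-5/4)·(35/2) = 189/2.

189/2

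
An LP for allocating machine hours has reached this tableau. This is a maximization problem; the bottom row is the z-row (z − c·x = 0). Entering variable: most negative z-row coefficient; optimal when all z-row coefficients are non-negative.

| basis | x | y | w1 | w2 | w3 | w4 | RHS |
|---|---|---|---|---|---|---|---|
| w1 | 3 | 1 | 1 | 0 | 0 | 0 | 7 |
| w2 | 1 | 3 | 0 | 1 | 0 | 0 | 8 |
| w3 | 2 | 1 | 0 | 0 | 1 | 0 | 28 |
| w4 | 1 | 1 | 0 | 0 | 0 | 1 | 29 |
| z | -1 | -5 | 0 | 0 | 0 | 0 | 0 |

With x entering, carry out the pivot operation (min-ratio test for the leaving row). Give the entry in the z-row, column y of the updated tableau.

Ratio test on column x — row 1: 7/3 = 7/3; row 2: 8/1 = 8; row 3: 28/2 = 14; row 4: 29/1 = 29. Minimum is 7/3 at row 1 (w1 leaves); pivot element 3.
Divide row 1 by 3; eliminate column x from the other rows.
z-row update in column y: -5 − (-1)·(1/3) = -14/3.

-14/3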